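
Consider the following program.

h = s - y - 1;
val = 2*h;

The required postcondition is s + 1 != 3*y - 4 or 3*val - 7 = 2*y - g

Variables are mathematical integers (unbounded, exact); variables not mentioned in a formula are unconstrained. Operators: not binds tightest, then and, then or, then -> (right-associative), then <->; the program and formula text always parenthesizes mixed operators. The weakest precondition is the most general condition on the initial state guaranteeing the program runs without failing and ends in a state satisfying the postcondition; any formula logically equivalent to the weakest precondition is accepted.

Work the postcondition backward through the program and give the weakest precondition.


Working backward. After the program, the postcondition s + 1 != 3*y - 4 or 3*val - 7 = 2*y - g must hold; in canonical form it is s != 3*y - 5 or g + 3*val = 2*y + 7.
Before val := 2*h: s != 3*y - 5 or g + 6*h = 2*y + 7
Before h := s - y - 1: s != 3*y - 5 or g + 6*s = 8*y + 13
Answer: WP = s != 3*y - 5 or g + 6*s = 8*y + 13


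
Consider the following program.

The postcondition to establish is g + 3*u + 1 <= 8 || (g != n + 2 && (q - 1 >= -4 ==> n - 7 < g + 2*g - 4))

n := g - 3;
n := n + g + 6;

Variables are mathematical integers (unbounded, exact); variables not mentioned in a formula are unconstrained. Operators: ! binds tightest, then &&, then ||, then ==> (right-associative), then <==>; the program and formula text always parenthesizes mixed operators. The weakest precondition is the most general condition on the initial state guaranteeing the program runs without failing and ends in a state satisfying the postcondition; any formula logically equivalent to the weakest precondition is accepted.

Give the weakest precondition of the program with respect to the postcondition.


Working backward. After the program, the postcondition g + 3*u + 1 <= 8 || (g != n + 2 && (q - 1 >= -4 ==> n - 7 < g + 2*g - 4)) must hold; in canonical form it is g + 3*u <= 7 || (g != n + 2 && (q >= -3 ==> n < 3*g + 3)).
Before n := n + g + 6: g + 3*u <= 7 || (n != -8 && (q >= -3 ==> n < 2*g - 3))
Before n := g - 3: g + 3*u <= 7 || (g != -5 && (q >= -3 ==> g > 0))
Answer: WP = g + 3*u <= 7 || (g != -5 && (q >= -3 ==> g > 0))


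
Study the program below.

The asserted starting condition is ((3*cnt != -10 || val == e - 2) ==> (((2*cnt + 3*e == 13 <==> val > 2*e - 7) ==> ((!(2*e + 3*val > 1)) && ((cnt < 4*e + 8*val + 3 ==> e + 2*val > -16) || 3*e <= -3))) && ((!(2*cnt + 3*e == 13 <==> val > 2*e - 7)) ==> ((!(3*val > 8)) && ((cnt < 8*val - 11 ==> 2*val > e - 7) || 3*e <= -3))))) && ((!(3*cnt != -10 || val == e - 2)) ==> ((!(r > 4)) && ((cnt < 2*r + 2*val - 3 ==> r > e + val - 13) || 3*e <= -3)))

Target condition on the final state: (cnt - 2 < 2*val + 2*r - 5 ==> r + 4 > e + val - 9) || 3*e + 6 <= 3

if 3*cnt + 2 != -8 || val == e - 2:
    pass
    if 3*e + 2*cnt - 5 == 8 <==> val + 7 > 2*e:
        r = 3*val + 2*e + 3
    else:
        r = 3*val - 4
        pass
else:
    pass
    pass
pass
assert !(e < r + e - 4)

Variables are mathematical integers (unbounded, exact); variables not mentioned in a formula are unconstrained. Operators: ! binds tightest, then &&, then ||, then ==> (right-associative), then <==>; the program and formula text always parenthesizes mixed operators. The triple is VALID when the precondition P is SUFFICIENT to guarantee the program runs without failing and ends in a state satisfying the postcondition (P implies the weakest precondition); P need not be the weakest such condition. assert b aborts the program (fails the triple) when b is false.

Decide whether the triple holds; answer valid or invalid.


Working backward. After the program, the postcondition (cnt - 2 < 2*val + 2*r - 5 ==> r + 4 > e + val - 9) || 3*e + 6 <= 3 must hold; in canonical form it is (cnt < 2*r + 2*val - 3 ==> r > e + val - 13) || 3*e <= -3.
Before assert !(e < r + e - 4): (!(r > 4)) && ((cnt < 2*r + 2*val - 3 ==> r > e + val - 13) || 3*e <= -3)
Before skip: (!(r > 4)) && ((cnt < 2*r + 2*val - 3 ==> r > e + val - 13) || 3*e <= -3)
Then branch requires ((2*cnt + 3*e == 13 <==> val > 2*e - 7) ==> ((!(2*e + 3*val > 1)) && ((cnt < 4*e + 8*val + 3 ==> e + 2*val > -16) || 3*e <= -3))) && ((!(2*cnt + 3*e == 13 <==> val > 2*e - 7)) ==> ((!(3*val > 8)) && ((cnt < 8*val - 11 ==> 2*val > e - 9) || 3*e <= -3))); else branch requires (!(r > 4)) && ((cnt < 2*r + 2*val - 3 ==> r > e + val - 13) || 3*e <= -3).
Before the if: ((3*cnt != -10 || val == e - 2) ==> (((2*cnt + 3*e == 13 <==> val > 2*e - 7) ==> ((!(2*e + 3*val > 1)) && ((cnt < 4*e + 8*val + 3 ==> e + 2*val > -16) || 3*e <= -3))) && ((!(2*cnt + 3*e == 13 <==> val > 2*e - 7)) ==> ((!(3*val > 8)) && ((cnt < 8*val - 11 ==> 2*val > e - 9) || 3*e <= -3))))) && ((!(3*cnt != -10 || val == e - 2)) ==> ((!(r > 4)) && ((cnt < 2*r + 2*val - 3 ==> r > e + val - 13) || 3*e <= -3)))
The weakest precondition is ((3*cnt != -10 || val == e - 2) ==> (((2*cnt + 3*e == 13 <==> val > 2*e - 7) ==> ((!(2*e + 3*val > 1)) && ((cnt < 4*e + 8*val + 3 ==> e + 2*val > -16) || 3*e <= -3))) && ((!(2*cnt + 3*e == 13 <==> val > 2*e - 7)) ==> ((!(3*val > 8)) && ((cnt < 8*val - 11 ==> 2*val > e - 9) || 3*e <= -3))))) && ((!(3*cnt != -10 || val == e - 2)) ==> ((!(r > 4)) && ((cnt < 2*r + 2*val - 3 ==> r > e + val - 13) || 3*e <= -3))).
Check whether ((3*cnt != -10 || val == e - 2) ==> (((2*cnt + 3*e == 13 <==> val > 2*e - 7) ==> ((!(2*e + 3*val > 1)) && ((cnt < 4*e + 8*val + 3 ==> e + 2*val > -16) || 3*e <= -3))) && ((!(2*cnt + 3*e == 13 <==> val > 2*e - 7)) ==> ((!(3*val > 8)) && ((cnt < 8*val - 11 ==> 2*val > e - 7) || 3*e <= -3))))) && ((!(3*cnt != -10 || val == e - 2)) ==> ((!(r > 4)) && ((cnt < 2*r + 2*val - 3 ==> r > e + val - 13) || 3*e <= -3))) implies it.
Every state satisfying the precondition satisfies the weakest precondition: the implication holds.
Answer: valid


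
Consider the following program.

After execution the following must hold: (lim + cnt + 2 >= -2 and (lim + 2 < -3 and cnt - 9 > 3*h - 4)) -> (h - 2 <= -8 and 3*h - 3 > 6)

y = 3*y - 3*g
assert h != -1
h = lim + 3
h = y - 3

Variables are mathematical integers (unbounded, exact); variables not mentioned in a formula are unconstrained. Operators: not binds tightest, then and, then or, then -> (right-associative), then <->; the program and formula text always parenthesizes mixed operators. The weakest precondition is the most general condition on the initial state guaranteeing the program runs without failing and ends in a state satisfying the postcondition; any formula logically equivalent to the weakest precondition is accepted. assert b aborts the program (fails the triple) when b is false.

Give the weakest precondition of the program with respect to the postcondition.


Working backward. After the program, the postcondition (lim + cnt + 2 >= -2 and (lim + 2 < -3 and cnt - 9 > 3*h - 4)) -> (h - 2 <= -8 and 3*h - 3 > 6) must hold; in canonical form it is (cnt + lim >= -4 and lim < -5 and cnt > 3*h + 5) -> (h <= -6 and 3*h > 9).
Before h := y - 3: (cnt + lim >= -4 and lim < -5 and cnt > 3*y - 4) -> (y <= -3 and 3*y > 18)
Before h := lim + 3: (cnt + lim >= -4 and lim < -5 and cnt > 3*y - 4) -> (y <= -3 and 3*y > 18)
Before assert h != -1: h != -1 and ((cnt + lim >= -4 and lim < -5 and cnt > 3*y - 4) -> (y <= -3 and 3*y > 18))
Before y := 3*y - 3*g: h != -1 and ((cnt + lim >= -4 and lim < -5 and cnt + 9*g > 9*y - 4) -> (3*y <= 3*g - 3 and 9*y > 9*g + 18))
Answer: WP = h != -1 and ((cnt + lim >= -4 and lim < -5 and cnt + 9*g > 9*y - 4) -> (3*y <= 3*g - 3 and 9*y > 9*g + 18))


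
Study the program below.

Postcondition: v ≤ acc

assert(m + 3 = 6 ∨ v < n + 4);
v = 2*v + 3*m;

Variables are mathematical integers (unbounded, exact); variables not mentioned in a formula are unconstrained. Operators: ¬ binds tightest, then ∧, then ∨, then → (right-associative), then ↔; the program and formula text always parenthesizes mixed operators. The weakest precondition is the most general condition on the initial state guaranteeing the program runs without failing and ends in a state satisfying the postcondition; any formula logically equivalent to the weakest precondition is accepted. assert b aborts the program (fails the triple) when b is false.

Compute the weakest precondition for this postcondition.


Working backward. After the program, v ≤ acc must hold.
Before v := 2*v + 3*m: 3*m + 2*v ≤ acc
Before assert m + 3 = 6 ∨ v < n + 4: (m = 3 ∨ v < n + 4) ∧ 3*m + 2*v ≤ acc
Answer: WP = (m = 3 ∨ v < n + 4) ∧ 3*m + 2*v ≤ acc


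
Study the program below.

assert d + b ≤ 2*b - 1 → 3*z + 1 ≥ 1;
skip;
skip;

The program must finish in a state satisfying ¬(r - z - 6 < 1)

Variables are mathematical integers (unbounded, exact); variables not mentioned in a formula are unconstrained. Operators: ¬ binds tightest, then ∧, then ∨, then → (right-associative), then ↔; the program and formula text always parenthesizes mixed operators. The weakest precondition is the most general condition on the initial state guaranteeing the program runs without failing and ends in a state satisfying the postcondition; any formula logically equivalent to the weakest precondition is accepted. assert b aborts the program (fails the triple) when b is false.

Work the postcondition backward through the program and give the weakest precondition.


Working backward. After the program, the postcondition ¬(r - z - 6 < 1) must hold; in canonical form it is ¬(r < z + 7).
Before skip: ¬(r < z + 7)
Before skip: ¬(r < z + 7)
Before assert d + b ≤ 2*b - 1 → 3*z + 1 ≥ 1: (d ≤ b - 1 → 3*z ≥ 0) ∧ (¬(r < z + 7))
Answer: WP = (d ≤ b - 1 → 3*z ≥ 0) ∧ (¬(r < z + 7))


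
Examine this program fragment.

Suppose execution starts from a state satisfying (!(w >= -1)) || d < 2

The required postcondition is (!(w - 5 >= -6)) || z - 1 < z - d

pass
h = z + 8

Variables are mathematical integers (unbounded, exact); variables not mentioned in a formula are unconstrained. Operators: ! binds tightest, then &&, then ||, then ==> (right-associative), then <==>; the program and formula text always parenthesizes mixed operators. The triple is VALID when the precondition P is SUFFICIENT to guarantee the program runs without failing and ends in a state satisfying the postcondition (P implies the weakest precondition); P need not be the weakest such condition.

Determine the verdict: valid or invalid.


Working backward. After the program, the postcondition (!(w - 5 >= -6)) || z - 1 < z - d must hold; in canonical form it is (!(w >= -1)) || d < 1.
Before h := z + 8: (!(w >= -1)) || d < 1
Before skip: (!(w >= -1)) || d < 1
The weakest precondition is (!(w >= -1)) || d < 1.
Check whether (!(w >= -1)) || d < 2 implies it.
Countermodel: at the initial state d = 1, w = -1, the precondition holds but the weakest precondition fails.
Answer: invalid


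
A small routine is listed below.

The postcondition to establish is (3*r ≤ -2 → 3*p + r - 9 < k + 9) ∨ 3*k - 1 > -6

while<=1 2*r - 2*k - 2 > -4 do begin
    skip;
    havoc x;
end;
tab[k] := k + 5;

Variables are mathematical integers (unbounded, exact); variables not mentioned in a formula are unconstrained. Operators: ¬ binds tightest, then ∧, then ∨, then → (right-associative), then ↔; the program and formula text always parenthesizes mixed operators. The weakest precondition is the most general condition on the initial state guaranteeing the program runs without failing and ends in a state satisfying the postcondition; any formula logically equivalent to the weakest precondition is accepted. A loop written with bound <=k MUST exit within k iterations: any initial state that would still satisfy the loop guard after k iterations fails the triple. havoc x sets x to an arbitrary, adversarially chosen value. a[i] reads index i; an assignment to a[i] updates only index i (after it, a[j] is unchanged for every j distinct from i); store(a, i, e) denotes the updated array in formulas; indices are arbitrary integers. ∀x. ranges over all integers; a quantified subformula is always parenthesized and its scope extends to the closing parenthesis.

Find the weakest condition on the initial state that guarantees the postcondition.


Working backward. After the program, the postcondition (3*r ≤ -2 → 3*p + r - 9 < k + 9) ∨ 3*k - 1 > -6 must hold; in canonical form it is (3*r ≤ -2 → 3*p + r < k + 18) ∨ 3*k > -5.
Before tab[k] := k + 5: (3*r ≤ -2 → 3*p + r < k + 18) ∨ 3*k > -5
Before the loop (bound <=1), unroll the exhaustion recursion (WP_0 = exit-now case; WP_j = one more guarded iteration, up to j = 1):
  WP_0: (¬(2*r > 2*k - 2)) ∧ ((3*r ≤ -2 → 3*p + r < k + 18) ∨ 3*k > -5)
  WP_1: (2*r > 2*k - 2 → ((¬(2*r > 2*k - 2)) ∧ ((3*r ≤ -2 → 3*p + r < k + 18) ∨ 3*k > -5))) ∧ ((¬(2*r > 2*k - 2)) → ((3*r ≤ -2 → 3*p + r < k + 18) ∨ 3*k > -5))
So before the loop: (2*r > 2*k - 2 → ((¬(2*r > 2*k - 2)) ∧ ((3*r ≤ -2 → 3*p + r < k + 18) ∨ 3*k > -5))) ∧ ((¬(2*r > 2*k - 2)) → ((3*r ≤ -2 → 3*p + r < k + 18) ∨ 3*k > -5))
Answer: WP = (2*r > 2*k - 2 → ((¬(2*r > 2*k - 2)) ∧ ((3*r ≤ -2 → 3*p + r < k + 18) ∨ 3*k > -5))) ∧ ((¬(2*r > 2*k - 2)) → ((3*r ≤ -2 → 3*p + r < k + 18) ∨ 3*k > -5))


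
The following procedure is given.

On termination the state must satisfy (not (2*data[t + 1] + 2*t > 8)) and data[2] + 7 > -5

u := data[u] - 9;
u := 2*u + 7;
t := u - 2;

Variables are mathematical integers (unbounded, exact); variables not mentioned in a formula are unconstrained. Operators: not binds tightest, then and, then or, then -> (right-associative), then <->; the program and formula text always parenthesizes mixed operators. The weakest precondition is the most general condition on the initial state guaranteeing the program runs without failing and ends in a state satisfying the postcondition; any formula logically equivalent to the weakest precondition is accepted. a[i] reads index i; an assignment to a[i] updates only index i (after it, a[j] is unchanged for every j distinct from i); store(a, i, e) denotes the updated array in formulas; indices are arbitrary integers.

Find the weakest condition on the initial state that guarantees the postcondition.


Working backward. After the program, the postcondition (not (2*data[t + 1] + 2*t > 8)) and data[2] + 7 > -5 must hold; in canonical form it is (not (2*data[t + 1] + 2*t > 8)) and data[2] > -12.
Before t := u - 2: (not (2*data[u - 1] + 2*u > 12)) and data[2] > -12
Before u := 2*u + 7: (not (2*data[2*u + 6] + 4*u > -2)) and data[2] > -12
Before u := data[u] - 9: (not (2*data[2*data[u] - 12] + 4*data[u] > 34)) and data[2] > -12
Answer: WP = (not (2*data[2*data[u] - 12] + 4*data[u] > 34)) and data[2] > -12


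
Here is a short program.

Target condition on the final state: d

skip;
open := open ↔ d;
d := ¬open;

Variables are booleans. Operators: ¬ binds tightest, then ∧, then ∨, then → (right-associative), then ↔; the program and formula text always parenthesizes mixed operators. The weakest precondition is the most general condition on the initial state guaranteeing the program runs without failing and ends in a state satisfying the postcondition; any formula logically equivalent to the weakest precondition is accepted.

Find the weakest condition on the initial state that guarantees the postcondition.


Working backward. After the program, d must hold.
Before d := ¬open: ¬open
Before open := open ↔ d: ¬(open ↔ d)
Before skip: ¬(open ↔ d)
Answer: WP = ¬(open ↔ d)


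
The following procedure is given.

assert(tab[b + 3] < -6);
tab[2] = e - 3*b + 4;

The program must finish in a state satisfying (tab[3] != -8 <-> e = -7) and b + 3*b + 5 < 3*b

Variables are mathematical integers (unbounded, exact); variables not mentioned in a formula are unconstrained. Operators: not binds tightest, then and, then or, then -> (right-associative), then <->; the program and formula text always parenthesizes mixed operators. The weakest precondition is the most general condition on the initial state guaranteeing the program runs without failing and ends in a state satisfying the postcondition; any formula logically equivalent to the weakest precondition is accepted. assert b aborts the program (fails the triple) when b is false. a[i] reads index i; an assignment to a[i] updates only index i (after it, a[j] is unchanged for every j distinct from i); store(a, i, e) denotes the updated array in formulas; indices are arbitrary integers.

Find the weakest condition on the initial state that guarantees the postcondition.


Working backward. After the program, the postcondition (tab[3] != -8 <-> e = -7) and b + 3*b + 5 < 3*b must hold; in canonical form it is (tab[3] != -8 <-> e = -7) and b < -5.
Before tab[2] := e - 3*b + 4: (tab[3] != -8 <-> e = -7) and b < -5
Before assert tab[b + 3] < -6: tab[b + 3] < -6 and (tab[3] != -8 <-> e = -7) and b < -5
Answer: WP = tab[b + 3] < -6 and (tab[3] != -8 <-> e = -7) and b < -5


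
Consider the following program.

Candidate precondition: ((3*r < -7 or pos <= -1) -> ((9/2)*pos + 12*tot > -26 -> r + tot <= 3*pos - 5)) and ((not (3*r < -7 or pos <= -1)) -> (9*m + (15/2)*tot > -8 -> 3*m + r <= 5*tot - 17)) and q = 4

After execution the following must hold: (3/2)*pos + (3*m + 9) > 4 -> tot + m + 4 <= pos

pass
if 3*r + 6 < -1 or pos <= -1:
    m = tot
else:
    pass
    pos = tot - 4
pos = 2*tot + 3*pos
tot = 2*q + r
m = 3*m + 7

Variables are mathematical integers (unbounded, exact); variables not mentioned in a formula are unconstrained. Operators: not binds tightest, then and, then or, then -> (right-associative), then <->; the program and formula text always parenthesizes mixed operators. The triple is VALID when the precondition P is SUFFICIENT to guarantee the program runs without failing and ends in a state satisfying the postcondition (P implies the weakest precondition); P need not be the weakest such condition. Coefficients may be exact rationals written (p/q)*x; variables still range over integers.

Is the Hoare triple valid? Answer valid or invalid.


Working backward. After the program, the postcondition (3/2)*pos + (3*m + 9) > 4 -> tot + m + 4 <= pos must hold; in canonical form it is 3*m + (3/2)*pos > -5 -> m + tot <= pos - 4.
Before m := 3*m + 7: 9*m + (3/2)*pos > -26 -> 3*m + tot <= pos - 11
Before tot := 2*q + r: 9*m + (3/2)*pos > -26 -> 3*m + 2*q + r <= pos - 11
Before pos := 2*tot + 3*pos: 9*m + (9/2)*pos + 3*tot > -26 -> 3*m + 2*q + r <= 3*pos + 2*tot - 11
Then branch requires (9/2)*pos + 12*tot > -26 -> 2*q + r + tot <= 3*pos - 11; else branch requires 9*m + (15/2)*tot > -8 -> 3*m + 2*q + r <= 5*tot - 23.
Before the if: ((3*r < -7 or pos <= -1) -> ((9/2)*pos + 12*tot > -26 -> 2*q + r + tot <= 3*pos - 11)) and ((not (3*r < -7 or pos <= -1)) -> (9*m + (15/2)*tot > -8 -> 3*m + 2*q + r <= 5*tot - 23))
Before skip: ((3*r < -7 or pos <= -1) -> ((9/2)*pos + 12*tot > -26 -> 2*q + r + tot <= 3*pos - 11)) and ((not (3*r < -7 or pos <= -1)) -> (9*m + (15/2)*tot > -8 -> 3*m + 2*q + r <= 5*tot - 23))
The weakest precondition is ((3*r < -7 or pos <= -1) -> ((9/2)*pos + 12*tot > -26 -> 2*q + r + tot <= 3*pos - 11)) and ((not (3*r < -7 or pos <= -1)) -> (9*m + (15/2)*tot > -8 -> 3*m + 2*q + r <= 5*tot - 23)).
Check whether ((3*r < -7 or pos <= -1) -> ((9/2)*pos + 12*tot > -26 -> r + tot <= 3*pos - 5)) and ((not (3*r < -7 or pos <= -1)) -> (9*m + (15/2)*tot > -8 -> 3*m + r <= 5*tot - 17)) and q = 4 implies it.
Countermodel: at the initial state m = 0, pos = 0, q = 4, r = -5, tot = 0, the precondition holds but the weakest precondition fails.
Answer: invalid


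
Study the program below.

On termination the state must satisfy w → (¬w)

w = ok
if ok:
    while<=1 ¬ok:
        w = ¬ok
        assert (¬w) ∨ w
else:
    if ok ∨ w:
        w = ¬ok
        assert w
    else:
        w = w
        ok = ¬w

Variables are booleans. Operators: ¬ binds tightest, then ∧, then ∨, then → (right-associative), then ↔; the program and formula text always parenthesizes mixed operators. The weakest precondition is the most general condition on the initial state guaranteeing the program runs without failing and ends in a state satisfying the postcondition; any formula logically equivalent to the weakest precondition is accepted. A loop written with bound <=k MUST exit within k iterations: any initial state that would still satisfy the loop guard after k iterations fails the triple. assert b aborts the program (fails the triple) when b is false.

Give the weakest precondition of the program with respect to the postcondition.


Working backward. After the program, w → (¬w) must hold.
Then branch requires ((¬ok) → (ok ∧ ((¬ok) → ok))) ∧ (ok → (w → (¬w))); else branch requires ((ok ∨ w) → ((¬ok) ∧ ((¬ok) → ok))) ∧ ((¬(ok ∨ w)) → (w → (¬w))).
Before the if: (ok → (((¬ok) → (ok ∧ ((¬ok) → ok))) ∧ (ok → (w → (¬w))))) ∧ ((¬ok) → (((ok ∨ w) → ((¬ok) ∧ ((¬ok) → ok))) ∧ ((¬(ok ∨ w)) → (w → (¬w)))))
Before w := ok: (ok → (((¬ok) → (ok ∧ ((¬ok) → ok))) ∧ (ok → (ok → (¬ok))))) ∧ ((¬ok) → ((ok → ((¬ok) ∧ ((¬ok) → ok))) ∧ ((¬ok) → (ok → (¬ok)))))
Answer: WP = (ok → (((¬ok) → (ok ∧ ((¬ok) → ok))) ∧ (ok → (ok → (¬ok))))) ∧ ((¬ok) → ((ok → ((¬ok) ∧ ((¬ok) → ok))) ∧ ((¬ok) → (ok → (¬ok)))))


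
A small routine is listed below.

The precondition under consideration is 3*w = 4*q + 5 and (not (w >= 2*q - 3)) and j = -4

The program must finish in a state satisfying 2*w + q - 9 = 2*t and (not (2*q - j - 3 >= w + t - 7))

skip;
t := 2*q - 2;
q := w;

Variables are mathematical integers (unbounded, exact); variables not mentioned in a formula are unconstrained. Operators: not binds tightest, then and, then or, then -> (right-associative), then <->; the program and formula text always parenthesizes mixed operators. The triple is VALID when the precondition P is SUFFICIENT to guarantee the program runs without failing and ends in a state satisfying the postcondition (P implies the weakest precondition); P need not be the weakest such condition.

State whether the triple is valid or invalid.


Working backward. After the program, the postcondition 2*w + q - 9 = 2*t and (not (2*q - j - 3 >= w + t - 7)) must hold; in canonical form it is q + 2*w = 2*t + 9 and (not (2*q >= j + t + w - 4)).
Before q := w: 3*w = 2*t + 9 and (not (w >= j + t - 4))
Before t := 2*q - 2: 3*w = 4*q + 5 and (not (w >= j + 2*q - 6))
Before skip: 3*w = 4*q + 5 and (not (w >= j + 2*q - 6))
The weakest precondition is 3*w = 4*q + 5 and (not (w >= j + 2*q - 6)).
Check whether 3*w = 4*q + 5 and (not (w >= 2*q - 3)) and j = -4 implies it.
Countermodel: at the initial state j = -4, q = 10, w = 15, the precondition holds but the weakest precondition fails.
Answer: invalid


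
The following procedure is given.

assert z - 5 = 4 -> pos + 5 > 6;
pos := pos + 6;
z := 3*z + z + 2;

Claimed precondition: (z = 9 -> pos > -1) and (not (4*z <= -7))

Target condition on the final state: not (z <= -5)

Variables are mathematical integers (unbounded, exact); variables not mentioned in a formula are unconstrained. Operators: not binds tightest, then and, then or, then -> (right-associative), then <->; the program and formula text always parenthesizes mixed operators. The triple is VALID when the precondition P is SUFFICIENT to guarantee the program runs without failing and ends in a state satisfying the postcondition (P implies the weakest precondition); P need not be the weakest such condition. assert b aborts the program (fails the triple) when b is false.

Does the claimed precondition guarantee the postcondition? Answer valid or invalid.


Working backward. After the program, not (z <= -5) must hold.
Before z := 3*z + z + 2: not (4*z <= -7)
Before pos := pos + 6: not (4*z <= -7)
Before assert z - 5 = 4 -> pos + 5 > 6: (z = 9 -> pos > 1) and (not (4*z <= -7))
The weakest precondition is (z = 9 -> pos > 1) and (not (4*z <= -7)).
Check whether (z = 9 -> pos > -1) and (not (4*z <= -7)) implies it.
Countermodel: at the initial state pos = 0, z = 9, the precondition holds but the weakest precondition fails.
Answer: invalid


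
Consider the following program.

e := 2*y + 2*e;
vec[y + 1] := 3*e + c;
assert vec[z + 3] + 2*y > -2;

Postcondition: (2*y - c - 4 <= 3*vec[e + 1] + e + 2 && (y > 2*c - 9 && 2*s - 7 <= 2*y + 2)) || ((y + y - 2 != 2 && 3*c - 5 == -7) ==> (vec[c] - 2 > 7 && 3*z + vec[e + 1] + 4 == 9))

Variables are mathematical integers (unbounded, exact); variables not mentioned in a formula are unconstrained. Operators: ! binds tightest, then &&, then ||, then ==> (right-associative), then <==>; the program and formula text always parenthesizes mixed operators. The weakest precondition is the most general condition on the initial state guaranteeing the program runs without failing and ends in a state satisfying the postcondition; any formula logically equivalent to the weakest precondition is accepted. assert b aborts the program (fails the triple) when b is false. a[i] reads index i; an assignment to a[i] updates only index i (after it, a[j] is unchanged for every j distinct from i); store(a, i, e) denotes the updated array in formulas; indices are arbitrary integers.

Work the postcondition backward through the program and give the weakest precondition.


Working backward. After the program, the postcondition (2*y - c - 4 <= 3*vec[e + 1] + e + 2 && (y > 2*c - 9 && 2*s - 7 <= 2*y + 2)) || ((y + y - 2 != 2 && 3*c - 5 == -7) ==> (vec[c] - 2 > 7 && 3*z + vec[e + 1] + 4 == 9)) must hold; in canonical form it is (2*y <= 3*vec[e + 1] + c + e + 6 && y > 2*c - 9 && 2*s <= 2*y + 9) || ((2*y != 4 && 3*c == -2) ==> (vec[c] > 9 && vec[e + 1] + 3*z == 5)).
Before assert vec[z + 3] + 2*y > -2: vec[z + 3] + 2*y > -2 && ((2*y <= 3*vec[e + 1] + c + e + 6 && y > 2*c - 9 && 2*s <= 2*y + 9) || ((2*y != 4 && 3*c == -2) ==> (vec[c] > 9 && vec[e + 1] + 3*z == 5)))
Before vec[y + 1] := 3*e + c: store(vec, y + 1, c + 3*e)[z + 3] + 2*y > -2 && ((2*y <= 3*store(vec, y + 1, c + 3*e)[e + 1] + c + e + 6 && y > 2*c - 9 && 2*s <= 2*y + 9) || ((2*y != 4 && 3*c == -2) ==> (store(vec, y + 1, c + 3*e)[c] > 9 && store(vec, y + 1, c + 3*e)[e + 1] + 3*z == 5)))
Before e := 2*y + 2*e: store(vec, y + 1, c + 6*e + 6*y)[z + 3] + 2*y > -2 && ((3*store(vec, y + 1, c + 6*e + 6*y)[2*e + 2*y + 1] + c + 2*e >= -6 && y > 2*c - 9 && 2*s <= 2*y + 9) || ((2*y != 4 && 3*c == -2) ==> (store(vec, y + 1, c + 6*e + 6*y)[c] > 9 && store(vec, y + 1, c + 6*e + 6*y)[2*e + 2*y + 1] + 3*z == 5)))
Answer: WP = store(vec, y + 1, c + 6*e + 6*y)[z + 3] + 2*y > -2 && ((3*store(vec, y + 1, c + 6*e + 6*y)[2*e + 2*y + 1] + c + 2*e >= -6 && y > 2*c - 9 && 2*s <= 2*y + 9) || ((2*y != 4 && 3*c == -2) ==> (store(vec, y + 1, c + 6*e + 6*y)[c] > 9 && store(vec, y + 1, c + 6*e + 6*y)[2*e + 2*y + 1] + 3*z == 5)))


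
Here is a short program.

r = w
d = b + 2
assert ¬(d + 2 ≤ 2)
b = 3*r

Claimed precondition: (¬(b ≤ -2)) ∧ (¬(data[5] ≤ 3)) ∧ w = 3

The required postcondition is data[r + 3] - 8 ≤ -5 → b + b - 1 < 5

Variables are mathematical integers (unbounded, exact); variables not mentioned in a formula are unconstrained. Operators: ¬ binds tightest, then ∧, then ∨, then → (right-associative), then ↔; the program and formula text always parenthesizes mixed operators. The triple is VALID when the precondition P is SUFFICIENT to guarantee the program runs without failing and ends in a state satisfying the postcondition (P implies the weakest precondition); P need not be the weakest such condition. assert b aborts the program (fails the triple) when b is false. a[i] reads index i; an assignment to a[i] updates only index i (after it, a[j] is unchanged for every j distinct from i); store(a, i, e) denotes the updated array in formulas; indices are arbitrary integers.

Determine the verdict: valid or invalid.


Working backward. After the program, the postcondition data[r + 3] - 8 ≤ -5 → b + b - 1 < 5 must hold; in canonical form it is data[r + 3] ≤ 3 → 2*b < 6.
Before b := 3*r: data[r + 3] ≤ 3 → 6*r < 6
Before assert ¬(d + 2 ≤ 2): (¬(d ≤ 0)) ∧ (data[r + 3] ≤ 3 → 6*r < 6)
Before d := b + 2: (¬(b ≤ -2)) ∧ (data[r + 3] ≤ 3 → 6*r < 6)
Before r := w: (¬(b ≤ -2)) ∧ (data[w + 3] ≤ 3 → 6*w < 6)
The weakest precondition is (¬(b ≤ -2)) ∧ (data[w + 3] ≤ 3 → 6*w < 6).
Check whether (¬(b ≤ -2)) ∧ (¬(data[5] ≤ 3)) ∧ w = 3 implies it.
Countermodel: at the initial state b = -1, data = {[5] = 4, [6] = 0, elsewhere 4}, w = 3, the precondition holds but the weakest precondition fails.
Answer: invalid


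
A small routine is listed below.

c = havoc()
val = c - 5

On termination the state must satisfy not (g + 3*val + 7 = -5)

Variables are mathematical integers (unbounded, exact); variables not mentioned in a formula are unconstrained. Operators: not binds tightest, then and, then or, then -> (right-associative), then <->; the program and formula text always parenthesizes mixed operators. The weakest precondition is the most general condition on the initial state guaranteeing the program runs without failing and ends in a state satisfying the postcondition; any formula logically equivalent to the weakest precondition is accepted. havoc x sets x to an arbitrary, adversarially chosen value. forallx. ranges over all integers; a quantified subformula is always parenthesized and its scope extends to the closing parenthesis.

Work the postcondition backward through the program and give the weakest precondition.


Working backward. After the program, the postcondition not (g + 3*val + 7 = -5) must hold; in canonical form it is not (g + 3*val = -12).
Before val := c - 5: not (3*c + g = 3)
Before havoc c: forall c_1. (not (3*c_1 + g = 3))
Answer: WP = forall c_1. (not (3*c_1 + g = 3))


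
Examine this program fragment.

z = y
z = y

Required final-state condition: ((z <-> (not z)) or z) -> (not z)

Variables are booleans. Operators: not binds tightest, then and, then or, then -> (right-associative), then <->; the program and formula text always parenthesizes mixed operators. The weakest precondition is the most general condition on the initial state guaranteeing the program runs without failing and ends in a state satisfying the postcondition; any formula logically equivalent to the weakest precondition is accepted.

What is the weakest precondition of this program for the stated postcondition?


Working backward. After the program, ((z <-> (not z)) or z) -> (not z) must hold.
Before z := y: ((y <-> (not y)) or y) -> (not y)
Before z := y: ((y <-> (not y)) or y) -> (not y)
Answer: WP = ((y <-> (not y)) or y) -> (not y)


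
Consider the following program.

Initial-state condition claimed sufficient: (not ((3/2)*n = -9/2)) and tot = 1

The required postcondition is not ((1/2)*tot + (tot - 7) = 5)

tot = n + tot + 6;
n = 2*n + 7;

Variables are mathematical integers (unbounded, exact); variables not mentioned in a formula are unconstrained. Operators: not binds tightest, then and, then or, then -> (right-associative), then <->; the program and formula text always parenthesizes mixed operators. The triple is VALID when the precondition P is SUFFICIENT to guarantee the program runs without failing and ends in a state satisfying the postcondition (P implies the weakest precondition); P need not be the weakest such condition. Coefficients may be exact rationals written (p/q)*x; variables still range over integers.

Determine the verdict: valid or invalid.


Working backward. After the program, the postcondition not ((1/2)*tot + (tot - 7) = 5) must hold; in canonical form it is not ((3/2)*tot = 12).
Before n := 2*n + 7: not ((3/2)*tot = 12)
Before tot := n + tot + 6: not ((3/2)*n + (3/2)*tot = 3)
The weakest precondition is not ((3/2)*n + (3/2)*tot = 3).
Check whether (not ((3/2)*n = -9/2)) and tot = 1 implies it.
Countermodel: at the initial state n = 1, tot = 1, the precondition holds but the weakest precondition fails.
Answer: invalid


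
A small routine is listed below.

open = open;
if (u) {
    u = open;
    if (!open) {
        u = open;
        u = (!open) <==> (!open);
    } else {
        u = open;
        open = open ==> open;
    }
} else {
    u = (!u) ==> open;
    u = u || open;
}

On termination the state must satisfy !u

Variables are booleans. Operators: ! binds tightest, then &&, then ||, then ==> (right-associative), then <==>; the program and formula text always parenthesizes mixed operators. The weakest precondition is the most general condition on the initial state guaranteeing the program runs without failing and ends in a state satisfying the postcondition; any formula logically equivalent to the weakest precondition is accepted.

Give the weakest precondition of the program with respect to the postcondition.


Working backward. After the program, !u must hold.
Then branch requires open && (open ==> (!open)); else branch requires !(((!u) ==> open) || open).
Before the if: (u ==> (open && (open ==> (!open)))) && ((!u) ==> (!(((!u) ==> open) || open)))
Before open := open: (u ==> (open && (open ==> (!open)))) && ((!u) ==> (!(((!u) ==> open) || open)))
Answer: WP = (u ==> (open && (open ==> (!open)))) && ((!u) ==> (!(((!u) ==> open) || open)))


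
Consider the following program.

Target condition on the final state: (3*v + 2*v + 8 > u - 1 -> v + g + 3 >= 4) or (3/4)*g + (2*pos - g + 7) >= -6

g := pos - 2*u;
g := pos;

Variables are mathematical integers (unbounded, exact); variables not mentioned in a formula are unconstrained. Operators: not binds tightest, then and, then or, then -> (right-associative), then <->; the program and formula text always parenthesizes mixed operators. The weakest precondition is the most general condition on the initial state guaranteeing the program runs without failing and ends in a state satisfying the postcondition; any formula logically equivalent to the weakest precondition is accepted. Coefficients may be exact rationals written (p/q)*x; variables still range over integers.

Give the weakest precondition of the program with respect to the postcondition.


Working backward. After the program, the postcondition (3*v + 2*v + 8 > u - 1 -> v + g + 3 >= 4) or (3/4)*g + (2*pos - g + 7) >= -6 must hold; in canonical form it is (5*v > u - 9 -> g + v >= 1) or 2*pos >= (1/4)*g - 13.
Before g := pos: (5*v > u - 9 -> pos + v >= 1) or (7/4)*pos >= -13
Before g := pos - 2*u: (5*v > u - 9 -> pos + v >= 1) or (7/4)*pos >= -13
Answer: WP = (5*v > u - 9 -> pos + v >= 1) or (7/4)*pos >= -13


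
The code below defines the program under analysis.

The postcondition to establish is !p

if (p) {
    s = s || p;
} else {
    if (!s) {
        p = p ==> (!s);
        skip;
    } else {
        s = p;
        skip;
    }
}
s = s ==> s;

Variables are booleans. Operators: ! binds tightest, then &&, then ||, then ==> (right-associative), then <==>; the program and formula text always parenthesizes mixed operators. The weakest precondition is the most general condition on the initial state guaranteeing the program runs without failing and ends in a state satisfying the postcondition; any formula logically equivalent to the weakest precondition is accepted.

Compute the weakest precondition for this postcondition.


Working backward. After the program, !p must hold.
Before s := s ==> s: !p
Then branch requires !p; else branch requires ((!s) ==> (!(p ==> (!s)))) && (s ==> (!p)).
Before the if: (p ==> (!p)) && ((!p) ==> (((!s) ==> (!(p ==> (!s)))) && (s ==> (!p))))
Answer: WP = (p ==> (!p)) && ((!p) ==> (((!s) ==> (!(p ==> (!s)))) && (s ==> (!p))))


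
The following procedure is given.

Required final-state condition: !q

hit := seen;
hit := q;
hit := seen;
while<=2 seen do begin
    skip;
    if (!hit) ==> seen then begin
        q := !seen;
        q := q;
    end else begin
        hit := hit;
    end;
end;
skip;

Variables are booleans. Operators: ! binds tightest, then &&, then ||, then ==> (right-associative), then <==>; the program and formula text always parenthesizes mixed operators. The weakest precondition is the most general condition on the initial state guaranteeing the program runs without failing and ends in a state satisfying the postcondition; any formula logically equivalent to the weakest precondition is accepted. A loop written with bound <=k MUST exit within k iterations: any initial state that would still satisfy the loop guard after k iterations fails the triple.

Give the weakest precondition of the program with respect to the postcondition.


Working backward. After the program, !q must hold.
Before skip: !q
Before the loop (bound <=2), unroll the exhaustion recursion (WP_0 = exit-now case; WP_j = one more guarded iteration, up to j = 2):
  WP_0: (!seen) && (!q)
  WP_1: (seen ==> ((!((!hit) ==> seen)) && ((!((!hit) ==> seen)) ==> ((!seen) && (!q))))) && ((!seen) ==> (!q))
  WP_2: (seen ==> ((((!hit) ==> seen) ==> ((!seen) && ((!seen) ==> seen))) && ((!((!hit) ==> seen)) ==> ((seen ==> ((!((!hit) ==> seen)) && ((!((!hit) ==> seen)) ==> ((!seen) && (!q))))) && ((!seen) ==> (!q)))))) && ((!seen) ==> (!q))
So before the loop: (seen ==> ((((!hit) ==> seen) ==> ((!seen) && ((!seen) ==> seen))) && ((!((!hit) ==> seen)) ==> ((seen ==> ((!((!hit) ==> seen)) && ((!((!hit) ==> seen)) ==> ((!seen) && (!q))))) && ((!seen) ==> (!q)))))) && ((!seen) ==> (!q))
Before hit := seen: (seen ==> ((((!seen) ==> seen) ==> ((!seen) && ((!seen) ==> seen))) && ((!((!seen) ==> seen)) ==> ((seen ==> ((!((!seen) ==> seen)) && ((!((!seen) ==> seen)) ==> ((!seen) && (!q))))) && ((!seen) ==> (!q)))))) && ((!seen) ==> (!q))
Before hit := q: (seen ==> ((((!seen) ==> seen) ==> ((!seen) && ((!seen) ==> seen))) && ((!((!seen) ==> seen)) ==> ((seen ==> ((!((!seen) ==> seen)) && ((!((!seen) ==> seen)) ==> ((!seen) && (!q))))) && ((!seen) ==> (!q)))))) && ((!seen) ==> (!q))
Before hit := seen: (seen ==> ((((!seen) ==> seen) ==> ((!seen) && ((!seen) ==> seen))) && ((!((!seen) ==> seen)) ==> ((seen ==> ((!((!seen) ==> seen)) && ((!((!seen) ==> seen)) ==> ((!seen) && (!q))))) && ((!seen) ==> (!q)))))) && ((!seen) ==> (!q))
Answer: WP = (seen ==> ((((!seen) ==> seen) ==> ((!seen) && ((!seen) ==> seen))) && ((!((!seen) ==> seen)) ==> ((seen ==> ((!((!seen) ==> seen)) && ((!((!seen) ==> seen)) ==> ((!seen) && (!q))))) && ((!seen) ==> (!q)))))) && ((!seen) ==> (!q))


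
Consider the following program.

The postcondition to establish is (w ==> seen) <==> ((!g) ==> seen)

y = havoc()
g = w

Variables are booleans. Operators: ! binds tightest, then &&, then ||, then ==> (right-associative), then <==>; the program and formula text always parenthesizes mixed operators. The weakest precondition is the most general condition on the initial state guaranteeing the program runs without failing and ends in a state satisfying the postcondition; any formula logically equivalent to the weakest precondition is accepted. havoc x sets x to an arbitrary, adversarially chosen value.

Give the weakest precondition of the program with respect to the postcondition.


Working backward. After the program, (w ==> seen) <==> ((!g) ==> seen) must hold.
Before g := w: (w ==> seen) <==> ((!w) ==> seen)
Before havoc y: (w ==> seen) <==> ((!w) ==> seen)
Answer: WP = (w ==> seen) <==> ((!w) ==> seen)


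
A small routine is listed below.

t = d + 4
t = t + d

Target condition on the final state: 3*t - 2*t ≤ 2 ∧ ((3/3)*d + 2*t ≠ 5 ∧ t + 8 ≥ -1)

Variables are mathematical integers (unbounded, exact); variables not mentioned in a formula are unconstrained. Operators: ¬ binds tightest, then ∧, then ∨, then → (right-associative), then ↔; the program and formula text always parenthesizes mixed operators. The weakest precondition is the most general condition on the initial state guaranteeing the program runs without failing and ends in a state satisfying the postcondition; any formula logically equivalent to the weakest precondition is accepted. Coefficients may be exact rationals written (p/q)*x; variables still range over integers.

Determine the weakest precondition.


Working backward. After the program, the postcondition 3*t - 2*t ≤ 2 ∧ ((3/3)*d + 2*t ≠ 5 ∧ t + 8 ≥ -1) must hold; in canonical form it is t ≤ 2 ∧ d + 2*t ≠ 5 ∧ t ≥ -9.
Before t := t + d: d + t ≤ 2 ∧ 3*d + 2*t ≠ 5 ∧ d + t ≥ -9
Before t := d + 4: 2*d ≤ -2 ∧ 5*d ≠ -3 ∧ 2*d ≥ -13
Answer: WP = 2*d ≤ -2 ∧ 5*d ≠ -3 ∧ 2*d ≥ -13
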